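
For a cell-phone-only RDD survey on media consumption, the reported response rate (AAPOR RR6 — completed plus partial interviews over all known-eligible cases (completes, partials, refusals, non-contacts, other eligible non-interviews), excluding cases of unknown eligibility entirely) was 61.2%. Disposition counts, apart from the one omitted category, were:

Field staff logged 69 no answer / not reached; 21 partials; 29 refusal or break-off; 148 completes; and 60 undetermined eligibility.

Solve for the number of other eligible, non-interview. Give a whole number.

9

Num = 148 + 21 = 169
RR6 = 169 / D = 0.612
D = 169 / 0.612 = 276.1
Remaining denominator categories sum to 267
other eligible, non-interview = 276.1 − 267 ≈ 9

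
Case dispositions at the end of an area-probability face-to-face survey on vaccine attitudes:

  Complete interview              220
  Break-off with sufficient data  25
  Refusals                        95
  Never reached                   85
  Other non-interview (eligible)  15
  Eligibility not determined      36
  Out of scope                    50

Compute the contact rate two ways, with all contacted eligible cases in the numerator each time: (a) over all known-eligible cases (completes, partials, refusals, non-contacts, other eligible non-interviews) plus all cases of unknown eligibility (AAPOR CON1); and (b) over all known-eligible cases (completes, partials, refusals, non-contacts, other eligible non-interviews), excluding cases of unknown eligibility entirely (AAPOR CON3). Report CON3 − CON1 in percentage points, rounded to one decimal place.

Numerator = 220 + 25 + 95 + 15 = 355
Base = 220 + 25 + 95 + 85 + 15 + 36 = 476
CON1 = 355 / 476 = 0.7458
Base = 220 + 25 + 95 + 85 + 15 = 440
CON3 = 355 / 440 = 0.8068
Difference = 80.68 − 74.58 = 6.10 percentage points

6.1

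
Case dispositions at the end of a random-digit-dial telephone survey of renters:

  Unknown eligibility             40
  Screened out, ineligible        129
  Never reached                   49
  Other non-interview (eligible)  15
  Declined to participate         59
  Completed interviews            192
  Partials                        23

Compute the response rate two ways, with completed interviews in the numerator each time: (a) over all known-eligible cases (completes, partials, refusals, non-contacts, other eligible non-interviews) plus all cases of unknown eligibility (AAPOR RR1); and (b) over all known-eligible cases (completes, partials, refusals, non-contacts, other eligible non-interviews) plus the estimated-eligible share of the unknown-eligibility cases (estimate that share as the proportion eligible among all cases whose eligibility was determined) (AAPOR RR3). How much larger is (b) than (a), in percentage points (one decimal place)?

Num: 192
Denominator: 192 + 23 + 59 + 49 + 15 + 40 = 378
RR1 = 192 / 378 = 0.5079
Determined eligible: 192 + 23 + 59 + 49 + 15 = 338
e = 338 / (338 + 129) = 338 / 467 = 0.7238
e × U: 0.7238 × 40 = 28.95
Denominator: 338 + 28.95 = 366.95
RR3 = 192 / 366.95 = 0.5232
Difference = 52.32 − 50.79 = 1.53 percentage points

1.5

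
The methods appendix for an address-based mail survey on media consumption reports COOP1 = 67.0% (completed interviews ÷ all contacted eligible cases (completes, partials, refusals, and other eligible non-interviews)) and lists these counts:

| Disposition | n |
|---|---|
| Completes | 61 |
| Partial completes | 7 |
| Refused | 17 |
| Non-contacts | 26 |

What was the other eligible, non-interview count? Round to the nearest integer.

6

COOP1 = 61 / D = 0.670
D = 61 / 0.670 = 91.0
Rest of base = 85
other eligible, non-interview = 91.0 − 85 ≈ 6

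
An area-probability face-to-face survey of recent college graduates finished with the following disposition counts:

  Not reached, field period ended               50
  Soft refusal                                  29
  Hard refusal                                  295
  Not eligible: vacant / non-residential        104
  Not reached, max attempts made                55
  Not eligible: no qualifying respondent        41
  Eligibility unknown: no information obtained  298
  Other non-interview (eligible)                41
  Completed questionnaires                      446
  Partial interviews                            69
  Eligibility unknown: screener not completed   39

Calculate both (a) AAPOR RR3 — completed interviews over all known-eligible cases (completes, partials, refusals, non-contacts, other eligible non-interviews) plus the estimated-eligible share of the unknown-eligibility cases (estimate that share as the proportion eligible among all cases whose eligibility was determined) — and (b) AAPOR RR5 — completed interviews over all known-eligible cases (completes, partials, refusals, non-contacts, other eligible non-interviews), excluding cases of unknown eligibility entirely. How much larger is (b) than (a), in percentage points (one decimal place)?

Refusal or break-off = 295 + 29 = 324
Never reached = 50 + 55 = 105
Unknown if eligible = 39 + 298 = 337
Ineligible = 41 + 104 = 145
Numerator → 446
Eligible (known) → 446 + 69 + 324 + 105 + 41 = 985
e = 985 / (985 + 145) = 985 / 1130 = 0.8717
Eligible share of unknowns → 0.8717 × 337 = 293.76
Denom → 985 + 293.76 = 1278.76
RR3 = 446 / 1278.76 = 0.3488
Denom → 446 + 69 + 324 + 105 + 41 = 985
RR5 = 446 / 985 = 0.4528
Difference = 45.28 − 34.88 = 10.40 percentage points

10.4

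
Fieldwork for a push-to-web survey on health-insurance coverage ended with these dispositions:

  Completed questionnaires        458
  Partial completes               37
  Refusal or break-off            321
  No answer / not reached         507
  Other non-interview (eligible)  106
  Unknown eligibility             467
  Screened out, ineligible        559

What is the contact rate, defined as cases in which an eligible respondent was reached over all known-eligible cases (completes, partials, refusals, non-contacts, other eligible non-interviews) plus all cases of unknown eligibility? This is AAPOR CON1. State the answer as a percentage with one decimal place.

Num = 458 + 37 + 321 + 106 = 922
Denom = 458 + 37 + 321 + 507 + 106 + 467 = 1896
CON1 = 922 / 1896 = 0.4863

48.6%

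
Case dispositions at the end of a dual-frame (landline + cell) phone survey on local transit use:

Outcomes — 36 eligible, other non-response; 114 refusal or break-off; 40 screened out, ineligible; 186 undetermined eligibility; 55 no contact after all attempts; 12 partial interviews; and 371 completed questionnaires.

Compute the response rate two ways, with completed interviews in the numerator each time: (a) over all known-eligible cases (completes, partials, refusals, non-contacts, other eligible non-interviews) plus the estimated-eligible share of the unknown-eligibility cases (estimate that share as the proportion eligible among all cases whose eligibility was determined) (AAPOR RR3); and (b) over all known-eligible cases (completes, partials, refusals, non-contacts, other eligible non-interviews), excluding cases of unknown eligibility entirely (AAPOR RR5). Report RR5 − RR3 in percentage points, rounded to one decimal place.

14.4

Top = 371
Determined eligible = 371 + 12 + 114 + 55 + 36 = 588
e = 588 / (588 + 40) = 588 / 628 = 0.9363
e × U = 0.9363 × 186 = 174.15
Denom = 588 + 174.15 = 762.15
RR3 = 371 / 762.15 = 0.4868
Denom = 371 + 12 + 114 + 55 + 36 = 588
RR5 = 371 / 588 = 0.6310
Difference = 63.10 − 48.68 = 14.42 percentage points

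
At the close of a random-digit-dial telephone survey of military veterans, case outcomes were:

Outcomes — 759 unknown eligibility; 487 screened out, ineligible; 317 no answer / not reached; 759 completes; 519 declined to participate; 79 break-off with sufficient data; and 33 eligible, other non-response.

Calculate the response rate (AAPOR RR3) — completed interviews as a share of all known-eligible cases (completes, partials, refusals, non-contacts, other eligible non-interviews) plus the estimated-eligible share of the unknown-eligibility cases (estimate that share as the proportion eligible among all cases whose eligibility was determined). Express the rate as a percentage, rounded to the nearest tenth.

Numerator → 759
Eligible (known) → 759 + 79 + 519 + 317 + 33 = 1707
e = 1707 / (1707 + 487) = 1707 / 2194 = 0.7780
Eligible share of unknowns → 0.7780 × 759 = 590.50
Base → 1707 + 590.50 = 2297.50
RR3 = 759 / 2297.50 = 0.3304

33.0%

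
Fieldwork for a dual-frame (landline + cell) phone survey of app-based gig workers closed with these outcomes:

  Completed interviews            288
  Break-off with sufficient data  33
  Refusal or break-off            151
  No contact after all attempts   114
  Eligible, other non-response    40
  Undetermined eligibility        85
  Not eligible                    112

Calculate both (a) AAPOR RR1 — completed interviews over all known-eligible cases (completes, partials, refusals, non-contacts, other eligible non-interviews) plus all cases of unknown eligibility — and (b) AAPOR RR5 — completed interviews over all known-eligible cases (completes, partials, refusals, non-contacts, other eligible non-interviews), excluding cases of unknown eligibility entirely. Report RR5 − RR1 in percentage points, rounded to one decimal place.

5.5

Num: 288
Denom: 288 + 33 + 151 + 114 + 40 + 85 = 711
RR1 = 288 / 711 = 0.4051
Denom: 288 + 33 + 151 + 114 + 40 = 626
RR5 = 288 / 626 = 0.4601
Difference = 46.01 − 40.51 = 5.50 percentage points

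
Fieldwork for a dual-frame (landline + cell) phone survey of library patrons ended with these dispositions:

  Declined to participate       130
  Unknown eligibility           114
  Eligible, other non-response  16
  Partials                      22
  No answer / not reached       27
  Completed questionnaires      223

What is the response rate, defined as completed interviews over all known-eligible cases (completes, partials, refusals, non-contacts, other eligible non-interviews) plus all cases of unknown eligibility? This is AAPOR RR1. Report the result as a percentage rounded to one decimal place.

Num = 223
Base = 223 + 22 + 130 + 27 + 16 + 114 = 532
RR1 = 223 / 532 = 0.4192

41.9%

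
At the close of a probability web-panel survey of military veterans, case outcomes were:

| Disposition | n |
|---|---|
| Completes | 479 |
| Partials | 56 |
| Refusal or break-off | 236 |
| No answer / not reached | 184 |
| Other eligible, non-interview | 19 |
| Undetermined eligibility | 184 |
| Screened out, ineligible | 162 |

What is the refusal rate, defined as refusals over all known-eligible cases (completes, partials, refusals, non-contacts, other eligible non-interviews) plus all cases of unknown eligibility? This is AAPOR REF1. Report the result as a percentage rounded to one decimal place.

20.4%

Numerator: 236
Denom: 479 + 56 + 236 + 184 + 19 + 184 = 1158
REF1 = 236 / 1158 = 0.2038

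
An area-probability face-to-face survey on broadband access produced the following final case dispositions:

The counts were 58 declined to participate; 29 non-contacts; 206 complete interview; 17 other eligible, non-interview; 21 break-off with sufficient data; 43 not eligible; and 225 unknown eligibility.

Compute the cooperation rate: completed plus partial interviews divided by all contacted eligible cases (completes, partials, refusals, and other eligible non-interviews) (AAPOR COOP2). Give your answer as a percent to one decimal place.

75.2%

Num = 206 + 21 = 227
Base = 206 + 21 + 58 + 17 = 302
COOP2 = 227 / 302 = 0.7517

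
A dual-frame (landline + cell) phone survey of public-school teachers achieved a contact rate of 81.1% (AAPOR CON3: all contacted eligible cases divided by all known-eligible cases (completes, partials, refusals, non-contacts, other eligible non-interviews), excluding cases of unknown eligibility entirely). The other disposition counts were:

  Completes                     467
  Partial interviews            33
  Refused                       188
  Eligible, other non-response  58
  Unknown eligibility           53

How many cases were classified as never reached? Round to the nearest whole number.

Num: 467 + 33 + 188 + 58 = 746
CON3 = 746 / D = 0.811
D = 746 / 0.811 = 919.9
Remaining denominator categories sum to 746
never reached = 919.9 − 746 ≈ 174

174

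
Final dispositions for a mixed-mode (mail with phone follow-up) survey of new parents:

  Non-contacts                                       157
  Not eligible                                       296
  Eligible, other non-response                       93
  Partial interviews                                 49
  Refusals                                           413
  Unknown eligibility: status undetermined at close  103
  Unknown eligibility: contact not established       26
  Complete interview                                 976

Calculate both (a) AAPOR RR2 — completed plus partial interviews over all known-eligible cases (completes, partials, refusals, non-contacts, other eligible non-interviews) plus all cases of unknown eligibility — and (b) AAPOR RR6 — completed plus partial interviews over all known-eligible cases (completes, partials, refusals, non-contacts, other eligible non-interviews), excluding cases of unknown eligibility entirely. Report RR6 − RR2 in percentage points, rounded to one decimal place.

4.3

Unknown if eligible = 26 + 103 = 129
Numerator → 976 + 49 = 1025
Denom → 976 + 49 + 413 + 157 + 93 + 129 = 1817
RR2 = 1025 / 1817 = 0.5641
Denom → 976 + 49 + 413 + 157 + 93 = 1688
RR6 = 1025 / 1688 = 0.6072
Difference = 60.72 − 56.41 = 4.31 percentage points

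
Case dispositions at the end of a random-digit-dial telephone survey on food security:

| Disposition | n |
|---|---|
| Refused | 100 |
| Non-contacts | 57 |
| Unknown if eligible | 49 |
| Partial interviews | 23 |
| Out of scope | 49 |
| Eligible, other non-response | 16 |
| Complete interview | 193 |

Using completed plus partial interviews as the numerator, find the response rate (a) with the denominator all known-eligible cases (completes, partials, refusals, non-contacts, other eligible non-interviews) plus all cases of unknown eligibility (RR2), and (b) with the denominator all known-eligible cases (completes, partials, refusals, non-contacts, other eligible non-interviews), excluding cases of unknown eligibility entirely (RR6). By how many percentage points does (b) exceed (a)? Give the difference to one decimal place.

Num = 193 + 23 = 216
Base = 193 + 23 + 100 + 57 + 16 + 49 = 438
RR2 = 216 / 438 = 0.4932
Base = 193 + 23 + 100 + 57 + 16 = 389
RR6 = 216 / 389 = 0.5553
Difference = 55.53 − 49.32 = 6.21 percentage points

6.2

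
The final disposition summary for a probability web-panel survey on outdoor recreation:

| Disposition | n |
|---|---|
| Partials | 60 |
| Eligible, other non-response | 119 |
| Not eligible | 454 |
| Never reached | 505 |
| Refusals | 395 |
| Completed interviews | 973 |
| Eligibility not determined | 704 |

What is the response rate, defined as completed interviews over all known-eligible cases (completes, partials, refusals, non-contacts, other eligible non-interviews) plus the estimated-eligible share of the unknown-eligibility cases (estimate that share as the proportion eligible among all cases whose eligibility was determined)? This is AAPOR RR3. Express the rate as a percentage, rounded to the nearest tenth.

Numerator = 973
Determined eligible = 973 + 60 + 395 + 505 + 119 = 2052
e = 2052 / (2052 + 454) = 2052 / 2506 = 0.8188
Eligible share of unknowns = 0.8188 × 704 = 576.44
Denom = 2052 + 576.44 = 2628.44
RR3 = 973 / 2628.44 = 0.3702

37.0%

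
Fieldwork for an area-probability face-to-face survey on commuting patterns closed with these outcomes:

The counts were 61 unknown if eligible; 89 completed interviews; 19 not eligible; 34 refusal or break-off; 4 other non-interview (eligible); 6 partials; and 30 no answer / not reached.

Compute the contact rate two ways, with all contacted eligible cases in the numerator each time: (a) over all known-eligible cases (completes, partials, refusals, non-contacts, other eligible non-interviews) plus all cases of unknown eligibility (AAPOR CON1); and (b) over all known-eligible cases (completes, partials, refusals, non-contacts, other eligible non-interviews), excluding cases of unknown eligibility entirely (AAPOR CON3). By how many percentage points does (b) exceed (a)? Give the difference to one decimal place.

22.2

Top: 89 + 6 + 34 + 4 = 133
Base: 89 + 6 + 34 + 30 + 4 + 61 = 224
CON1 = 133 / 224 = 0.5938
Base: 89 + 6 + 34 + 30 + 4 = 163
CON3 = 133 / 163 = 0.8160
Difference = 81.60 − 59.38 = 22.22 percentage points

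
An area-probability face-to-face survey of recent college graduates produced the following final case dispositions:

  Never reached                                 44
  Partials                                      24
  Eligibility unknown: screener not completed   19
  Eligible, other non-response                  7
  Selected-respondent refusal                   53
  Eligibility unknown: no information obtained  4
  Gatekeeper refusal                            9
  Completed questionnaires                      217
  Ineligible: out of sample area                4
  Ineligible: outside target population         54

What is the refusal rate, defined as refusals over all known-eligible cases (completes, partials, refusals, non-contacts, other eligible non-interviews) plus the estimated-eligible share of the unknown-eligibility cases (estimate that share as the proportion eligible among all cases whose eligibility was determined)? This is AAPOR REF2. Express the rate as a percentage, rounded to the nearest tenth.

16.6%

Refused = 9 + 53 = 62
Undetermined eligibility = 19 + 4 = 23
Out of scope = 54 + 4 = 58
Numerator: 62
Determined eligible: 217 + 24 + 62 + 44 + 7 = 354
e = 354 / (354 + 58) = 354 / 412 = 0.8592
Eligible share of unknowns: 0.8592 × 23 = 19.76
Base: 354 + 19.76 = 373.76
REF2 = 62 / 373.76 = 0.1659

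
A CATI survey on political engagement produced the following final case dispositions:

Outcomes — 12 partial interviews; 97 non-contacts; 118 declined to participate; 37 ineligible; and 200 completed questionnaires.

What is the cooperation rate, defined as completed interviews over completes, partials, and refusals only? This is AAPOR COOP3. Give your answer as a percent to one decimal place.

Numerator: 200
Denominator: 200 + 12 + 118 = 330
COOP3 = 200 / 330 = 0.6061

60.6%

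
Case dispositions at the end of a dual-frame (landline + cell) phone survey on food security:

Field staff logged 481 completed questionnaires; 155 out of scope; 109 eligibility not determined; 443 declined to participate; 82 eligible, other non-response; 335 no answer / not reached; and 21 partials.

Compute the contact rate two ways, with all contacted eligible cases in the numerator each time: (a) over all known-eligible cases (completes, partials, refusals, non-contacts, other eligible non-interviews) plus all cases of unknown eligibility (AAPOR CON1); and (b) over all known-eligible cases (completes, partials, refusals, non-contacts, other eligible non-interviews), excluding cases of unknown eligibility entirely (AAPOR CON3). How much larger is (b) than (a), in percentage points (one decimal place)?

5.6

Numerator → 481 + 21 + 443 + 82 = 1027
Denom → 481 + 21 + 443 + 335 + 82 + 109 = 1471
CON1 = 1027 / 1471 = 0.6982
Denom → 481 + 21 + 443 + 335 + 82 = 1362
CON3 = 1027 / 1362 = 0.7540
Difference = 75.40 − 69.82 = 5.58 percentage points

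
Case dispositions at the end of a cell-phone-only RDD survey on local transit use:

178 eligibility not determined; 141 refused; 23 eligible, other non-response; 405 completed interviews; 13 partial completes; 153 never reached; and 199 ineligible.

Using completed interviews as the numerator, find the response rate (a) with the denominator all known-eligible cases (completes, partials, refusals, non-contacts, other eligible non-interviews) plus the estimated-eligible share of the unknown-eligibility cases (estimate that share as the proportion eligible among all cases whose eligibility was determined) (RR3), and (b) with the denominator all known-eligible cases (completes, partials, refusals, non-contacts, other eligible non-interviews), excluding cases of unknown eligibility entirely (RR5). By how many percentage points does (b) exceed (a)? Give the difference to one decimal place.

8.8

Num → 405
Determined eligible → 405 + 13 + 141 + 153 + 23 = 735
e = 735 / (735 + 199) = 735 / 934 = 0.7869
e × U → 0.7869 × 178 = 140.07
Base → 735 + 140.07 = 875.07
RR3 = 405 / 875.07 = 0.4628
Base → 405 + 13 + 141 + 153 + 23 = 735
RR5 = 405 / 735 = 0.5510
Difference = 55.10 − 46.28 = 8.82 percentage points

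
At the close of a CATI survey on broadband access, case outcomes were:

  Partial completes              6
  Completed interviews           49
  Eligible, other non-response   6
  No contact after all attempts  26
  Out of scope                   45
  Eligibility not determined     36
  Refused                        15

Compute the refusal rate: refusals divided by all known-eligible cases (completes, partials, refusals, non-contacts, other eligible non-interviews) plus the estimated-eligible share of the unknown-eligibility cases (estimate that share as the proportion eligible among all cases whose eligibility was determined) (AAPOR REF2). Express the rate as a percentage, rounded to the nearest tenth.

Top: 15
Eligible (known): 49 + 6 + 15 + 26 + 6 = 102
e = 102 / (102 + 45) = 102 / 147 = 0.6939
Eligible share of unknowns: 0.6939 × 36 = 24.98
Denominator: 102 + 24.98 = 126.98
REF2 = 15 / 126.98 = 0.1181

11.8%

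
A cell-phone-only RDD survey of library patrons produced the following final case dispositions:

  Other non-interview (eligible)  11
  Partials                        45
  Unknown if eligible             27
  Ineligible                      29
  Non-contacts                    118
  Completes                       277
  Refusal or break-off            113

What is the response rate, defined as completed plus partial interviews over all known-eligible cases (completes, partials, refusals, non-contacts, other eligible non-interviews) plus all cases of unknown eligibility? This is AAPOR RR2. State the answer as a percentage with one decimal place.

54.5%

Numerator → 277 + 45 = 322
Base → 277 + 45 + 113 + 118 + 11 + 27 = 591
RR2 = 322 / 591 = 0.5448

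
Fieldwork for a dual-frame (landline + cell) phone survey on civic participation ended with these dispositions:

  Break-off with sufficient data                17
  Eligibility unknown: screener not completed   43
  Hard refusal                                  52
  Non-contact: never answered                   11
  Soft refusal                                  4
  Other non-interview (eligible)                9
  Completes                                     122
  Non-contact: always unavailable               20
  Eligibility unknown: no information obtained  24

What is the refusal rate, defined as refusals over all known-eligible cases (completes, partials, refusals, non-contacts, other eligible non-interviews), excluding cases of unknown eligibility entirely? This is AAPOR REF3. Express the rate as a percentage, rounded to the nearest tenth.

23.8%

Refused = 52 + 4 = 56
No answer / not reached = 11 + 20 = 31
Undetermined eligibility = 43 + 24 = 67
Numerator → 56
Denominator → 122 + 17 + 56 + 31 + 9 = 235
REF3 = 56 / 235 = 0.2383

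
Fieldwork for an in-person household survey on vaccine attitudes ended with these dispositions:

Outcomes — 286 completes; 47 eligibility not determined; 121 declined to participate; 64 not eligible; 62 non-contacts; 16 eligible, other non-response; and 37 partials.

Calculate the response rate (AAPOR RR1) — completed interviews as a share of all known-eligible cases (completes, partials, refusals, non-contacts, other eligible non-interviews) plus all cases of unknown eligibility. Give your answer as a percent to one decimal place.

Numerator → 286
Denominator → 286 + 37 + 121 + 62 + 16 + 47 = 569
RR1 = 286 / 569 = 0.5026

50.3%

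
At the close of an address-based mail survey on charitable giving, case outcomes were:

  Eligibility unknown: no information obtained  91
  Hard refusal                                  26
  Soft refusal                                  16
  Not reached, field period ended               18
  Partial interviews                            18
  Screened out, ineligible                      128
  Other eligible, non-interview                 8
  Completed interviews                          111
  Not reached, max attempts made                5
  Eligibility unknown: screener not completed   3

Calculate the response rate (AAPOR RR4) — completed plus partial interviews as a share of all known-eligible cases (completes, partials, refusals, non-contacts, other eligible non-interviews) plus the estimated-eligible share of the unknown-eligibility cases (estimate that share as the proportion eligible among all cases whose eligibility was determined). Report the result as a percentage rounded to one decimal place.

49.7%

Declined to participate = 26 + 16 = 42
No answer / not reached = 18 + 5 = 23
Unknown eligibility = 3 + 91 = 94
Num → 111 + 18 = 129
Eligible (known) → 111 + 18 + 42 + 23 + 8 = 202
e = 202 / (202 + 128) = 202 / 330 = 0.6121
e × U → 0.6121 × 94 = 57.54
Denominator → 202 + 57.54 = 259.54
RR4 = 129 / 259.54 = 0.4970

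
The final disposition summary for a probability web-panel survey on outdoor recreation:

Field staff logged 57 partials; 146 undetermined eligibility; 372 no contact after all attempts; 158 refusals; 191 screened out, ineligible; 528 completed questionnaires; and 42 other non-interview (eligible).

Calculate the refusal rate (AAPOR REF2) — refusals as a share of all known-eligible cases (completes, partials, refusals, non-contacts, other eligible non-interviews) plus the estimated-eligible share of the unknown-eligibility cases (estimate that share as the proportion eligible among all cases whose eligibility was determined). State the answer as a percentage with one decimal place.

Num → 158
Eligible (known) → 528 + 57 + 158 + 372 + 42 = 1157
e = 1157 / (1157 + 191) = 1157 / 1348 = 0.8583
Estimated eligible among unknowns → 0.8583 × 146 = 125.31
Denom → 1157 + 125.31 = 1282.31
REF2 = 158 / 1282.31 = 0.1232

12.3%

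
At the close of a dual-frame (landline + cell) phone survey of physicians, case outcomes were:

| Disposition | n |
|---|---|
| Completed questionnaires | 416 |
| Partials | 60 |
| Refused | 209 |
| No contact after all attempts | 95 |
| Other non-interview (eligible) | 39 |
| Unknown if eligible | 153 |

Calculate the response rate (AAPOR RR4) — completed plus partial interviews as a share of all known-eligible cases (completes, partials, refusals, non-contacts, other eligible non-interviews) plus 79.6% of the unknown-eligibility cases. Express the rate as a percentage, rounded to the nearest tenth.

50.6%

Top → 416 + 60 = 476
Known eligible → 416 + 60 + 209 + 95 + 39 = 819
Estimated eligible among unknowns → 0.7960 × 153 = 121.79
Base → 819 + 121.79 = 940.79
RR4 = 476 / 940.79 = 0.5060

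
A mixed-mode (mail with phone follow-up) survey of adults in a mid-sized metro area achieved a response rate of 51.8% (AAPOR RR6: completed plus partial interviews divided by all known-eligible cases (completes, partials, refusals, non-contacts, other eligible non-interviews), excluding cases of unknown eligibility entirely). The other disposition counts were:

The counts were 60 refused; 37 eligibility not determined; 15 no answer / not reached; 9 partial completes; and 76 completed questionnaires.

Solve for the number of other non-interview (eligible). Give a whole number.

Numerator → 76 + 9 = 85
RR6 = 85 / D = 0.518
D = 85 / 0.518 = 164.1
Rest of base = 160
other non-interview (eligible) = 164.1 − 160 ≈ 4

4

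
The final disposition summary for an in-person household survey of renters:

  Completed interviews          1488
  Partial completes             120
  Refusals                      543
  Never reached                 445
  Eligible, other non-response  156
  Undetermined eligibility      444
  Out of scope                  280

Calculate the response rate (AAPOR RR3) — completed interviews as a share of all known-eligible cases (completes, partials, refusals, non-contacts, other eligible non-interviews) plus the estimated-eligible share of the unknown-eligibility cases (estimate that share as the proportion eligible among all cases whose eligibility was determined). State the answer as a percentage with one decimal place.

Num → 1488
Determined eligible → 1488 + 120 + 543 + 445 + 156 = 2752
e = 2752 / (2752 + 280) = 2752 / 3032 = 0.9077
e × U → 0.9077 × 444 = 403.02
Denominator → 2752 + 403.02 = 3155.02
RR3 = 1488 / 3155.02 = 0.4716

47.2%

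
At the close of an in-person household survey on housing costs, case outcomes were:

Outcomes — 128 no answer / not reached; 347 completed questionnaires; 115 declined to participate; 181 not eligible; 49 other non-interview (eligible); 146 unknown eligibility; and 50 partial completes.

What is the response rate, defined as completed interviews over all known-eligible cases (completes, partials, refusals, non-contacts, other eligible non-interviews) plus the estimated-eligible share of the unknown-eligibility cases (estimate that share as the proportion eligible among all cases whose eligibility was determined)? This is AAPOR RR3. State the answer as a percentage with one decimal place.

Num = 347
Eligible (known) = 347 + 50 + 115 + 128 + 49 = 689
e = 689 / (689 + 181) = 689 / 870 = 0.7920
Eligible share of unknowns = 0.7920 × 146 = 115.63
Denom = 689 + 115.63 = 804.63
RR3 = 347 / 804.63 = 0.4313

43.1%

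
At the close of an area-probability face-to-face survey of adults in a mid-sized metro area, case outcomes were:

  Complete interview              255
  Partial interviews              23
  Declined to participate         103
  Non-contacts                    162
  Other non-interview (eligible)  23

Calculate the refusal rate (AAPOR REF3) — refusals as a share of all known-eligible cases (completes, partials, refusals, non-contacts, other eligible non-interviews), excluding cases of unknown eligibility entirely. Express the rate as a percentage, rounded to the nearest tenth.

18.2%

Top = 103
Base = 255 + 23 + 103 + 162 + 23 = 566
REF3 = 103 / 566 = 0.1820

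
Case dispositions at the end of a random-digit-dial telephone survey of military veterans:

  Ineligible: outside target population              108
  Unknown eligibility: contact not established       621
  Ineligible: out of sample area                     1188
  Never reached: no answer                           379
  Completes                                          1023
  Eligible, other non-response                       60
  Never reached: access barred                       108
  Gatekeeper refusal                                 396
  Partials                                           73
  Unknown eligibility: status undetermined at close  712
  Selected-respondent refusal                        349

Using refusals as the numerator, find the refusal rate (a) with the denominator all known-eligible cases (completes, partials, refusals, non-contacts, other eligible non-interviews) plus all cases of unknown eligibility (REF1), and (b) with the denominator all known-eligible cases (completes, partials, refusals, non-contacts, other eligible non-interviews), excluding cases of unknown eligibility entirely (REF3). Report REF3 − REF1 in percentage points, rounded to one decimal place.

Declined to participate = 396 + 349 = 745
Non-contacts = 379 + 108 = 487
Unknown if eligible = 621 + 712 = 1333
Out of scope = 108 + 1188 = 1296
Num → 745
Base → 1023 + 73 + 745 + 487 + 60 + 1333 = 3721
REF1 = 745 / 3721 = 0.2002
Base → 1023 + 73 + 745 + 487 + 60 = 2388
REF3 = 745 / 2388 = 0.3120
Difference = 31.20 − 20.02 = 11.18 percentage points

11.2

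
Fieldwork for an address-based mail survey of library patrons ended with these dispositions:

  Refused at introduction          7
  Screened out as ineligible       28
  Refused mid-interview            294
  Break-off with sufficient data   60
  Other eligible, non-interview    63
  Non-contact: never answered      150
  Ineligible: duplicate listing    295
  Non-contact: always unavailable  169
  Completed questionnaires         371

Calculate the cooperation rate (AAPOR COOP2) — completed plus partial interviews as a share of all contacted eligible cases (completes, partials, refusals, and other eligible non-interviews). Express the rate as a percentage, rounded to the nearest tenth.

Refusals = 7 + 294 = 301
No contact after all attempts = 150 + 169 = 319
Ineligible = 28 + 295 = 323
Numerator: 371 + 60 = 431
Base: 371 + 60 + 301 + 63 = 795
COOP2 = 431 / 795 = 0.5421

54.2%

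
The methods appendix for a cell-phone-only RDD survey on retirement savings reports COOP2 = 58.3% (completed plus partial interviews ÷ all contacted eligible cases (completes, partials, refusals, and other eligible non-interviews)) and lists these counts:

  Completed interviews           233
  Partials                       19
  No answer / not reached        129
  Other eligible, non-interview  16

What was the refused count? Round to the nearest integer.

Top = 233 + 19 = 252
COOP2 = 252 / D = 0.583
D = 252 / 0.583 = 432.2
Other denominator terms total 268
refused = 432.2 − 268 ≈ 164

164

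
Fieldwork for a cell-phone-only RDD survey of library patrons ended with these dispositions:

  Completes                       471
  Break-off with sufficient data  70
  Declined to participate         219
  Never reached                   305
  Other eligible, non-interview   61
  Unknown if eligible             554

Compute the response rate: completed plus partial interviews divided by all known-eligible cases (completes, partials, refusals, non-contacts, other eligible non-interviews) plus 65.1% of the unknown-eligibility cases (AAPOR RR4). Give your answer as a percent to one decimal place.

Num → 471 + 70 = 541
Eligible (known) → 471 + 70 + 219 + 305 + 61 = 1126
Estimated eligible among unknowns → 0.6510 × 554 = 360.65
Base → 1126 + 360.65 = 1486.65
RR4 = 541 / 1486.65 = 0.3639

36.4%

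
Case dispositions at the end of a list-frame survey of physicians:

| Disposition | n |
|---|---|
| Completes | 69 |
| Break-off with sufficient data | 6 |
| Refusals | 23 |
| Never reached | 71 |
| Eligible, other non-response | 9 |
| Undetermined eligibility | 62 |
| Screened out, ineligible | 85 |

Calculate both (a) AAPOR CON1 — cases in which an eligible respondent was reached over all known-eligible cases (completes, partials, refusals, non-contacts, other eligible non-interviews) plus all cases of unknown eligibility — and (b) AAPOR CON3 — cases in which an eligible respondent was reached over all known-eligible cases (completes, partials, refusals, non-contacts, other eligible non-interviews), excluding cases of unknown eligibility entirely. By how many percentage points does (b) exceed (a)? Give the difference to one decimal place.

15.5

Num → 69 + 6 + 23 + 9 = 107
Denominator → 69 + 6 + 23 + 71 + 9 + 62 = 240
CON1 = 107 / 240 = 0.4458
Denominator → 69 + 6 + 23 + 71 + 9 = 178
CON3 = 107 / 178 = 0.6011
Difference = 60.11 − 44.58 = 15.53 percentage points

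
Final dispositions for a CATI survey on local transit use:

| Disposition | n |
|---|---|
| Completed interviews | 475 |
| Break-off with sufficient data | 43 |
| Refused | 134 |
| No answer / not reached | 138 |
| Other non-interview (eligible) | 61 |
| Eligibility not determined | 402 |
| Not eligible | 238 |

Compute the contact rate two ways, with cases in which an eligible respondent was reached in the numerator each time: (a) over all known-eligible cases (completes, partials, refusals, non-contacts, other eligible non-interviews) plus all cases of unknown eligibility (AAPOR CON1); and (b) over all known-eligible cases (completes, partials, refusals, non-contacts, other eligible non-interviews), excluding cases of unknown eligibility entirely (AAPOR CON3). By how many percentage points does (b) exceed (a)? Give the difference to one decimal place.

Numerator → 475 + 43 + 134 + 61 = 713
Denom → 475 + 43 + 134 + 138 + 61 + 402 = 1253
CON1 = 713 / 1253 = 0.5690
Denom → 475 + 43 + 134 + 138 + 61 = 851
CON3 = 713 / 851 = 0.8378
Difference = 83.78 − 56.90 = 26.88 percentage points

26.9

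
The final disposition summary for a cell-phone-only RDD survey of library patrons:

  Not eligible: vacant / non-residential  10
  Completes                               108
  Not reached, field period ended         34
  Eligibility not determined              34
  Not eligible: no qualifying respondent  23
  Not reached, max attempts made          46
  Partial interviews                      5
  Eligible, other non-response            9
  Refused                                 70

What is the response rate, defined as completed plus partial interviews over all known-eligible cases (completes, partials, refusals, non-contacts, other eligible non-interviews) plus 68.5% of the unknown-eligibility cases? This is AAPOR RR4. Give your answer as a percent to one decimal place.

No contact after all attempts = 34 + 46 = 80
Screened out, ineligible = 23 + 10 = 33
Num = 108 + 5 = 113
Eligible (known) = 108 + 5 + 70 + 80 + 9 = 272
e × U = 0.6850 × 34 = 23.29
Base = 272 + 23.29 = 295.29
RR4 = 113 / 295.29 = 0.3827

38.3%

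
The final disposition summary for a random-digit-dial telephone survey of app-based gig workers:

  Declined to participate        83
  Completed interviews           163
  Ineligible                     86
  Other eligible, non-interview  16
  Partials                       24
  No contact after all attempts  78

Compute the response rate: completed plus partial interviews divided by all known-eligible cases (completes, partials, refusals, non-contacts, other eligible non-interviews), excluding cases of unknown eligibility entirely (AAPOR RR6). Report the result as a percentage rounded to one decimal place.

Top: 163 + 24 = 187
Denominator: 163 + 24 + 83 + 78 + 16 = 364
RR6 = 187 / 364 = 0.5137

51.4%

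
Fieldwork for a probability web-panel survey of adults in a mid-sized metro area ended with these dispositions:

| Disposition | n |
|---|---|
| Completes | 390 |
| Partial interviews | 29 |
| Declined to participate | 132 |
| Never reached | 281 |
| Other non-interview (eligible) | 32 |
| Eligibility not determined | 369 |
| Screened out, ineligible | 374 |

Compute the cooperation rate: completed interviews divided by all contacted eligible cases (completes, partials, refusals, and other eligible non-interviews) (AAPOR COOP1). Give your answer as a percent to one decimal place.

Num = 390
Denom = 390 + 29 + 132 + 32 = 583
COOP1 = 390 / 583 = 0.6690

66.9%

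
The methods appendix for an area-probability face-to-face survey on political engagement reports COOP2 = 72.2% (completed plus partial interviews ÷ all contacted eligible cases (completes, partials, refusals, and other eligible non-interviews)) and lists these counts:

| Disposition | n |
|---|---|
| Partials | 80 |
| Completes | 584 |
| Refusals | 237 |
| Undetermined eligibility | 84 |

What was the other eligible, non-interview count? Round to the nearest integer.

19

Numerator → 584 + 80 = 664
COOP2 = 664 / D = 0.722
D = 664 / 0.722 = 919.7
Other denominator terms total 901
other eligible, non-interview = 919.7 − 901 ≈ 19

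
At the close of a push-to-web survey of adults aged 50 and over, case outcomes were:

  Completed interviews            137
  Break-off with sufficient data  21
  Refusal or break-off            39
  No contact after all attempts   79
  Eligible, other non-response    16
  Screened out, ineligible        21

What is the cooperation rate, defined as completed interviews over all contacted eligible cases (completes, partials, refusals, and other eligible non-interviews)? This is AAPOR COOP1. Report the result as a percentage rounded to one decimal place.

64.3%

Top = 137
Denominator = 137 + 21 + 39 + 16 = 213
COOP1 = 137 / 213 = 0.6432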